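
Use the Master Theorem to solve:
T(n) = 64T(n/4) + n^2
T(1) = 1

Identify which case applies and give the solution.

a=64, b=4, f(n)=n^2. log_4(64) = 3. Since c=2 < 3, Case 1 applies: T(n) = Θ(n^log_b(a)) = O(n^3).

Answer: O(n^3) - Case 1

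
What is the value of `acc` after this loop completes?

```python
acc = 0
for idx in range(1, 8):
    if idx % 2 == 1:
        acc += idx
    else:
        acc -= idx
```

Add odd, subtract even
`acc` takes the values: 0 → 1 → -1 → 2 → -2 → 3 → -3 → 4

Answer: 4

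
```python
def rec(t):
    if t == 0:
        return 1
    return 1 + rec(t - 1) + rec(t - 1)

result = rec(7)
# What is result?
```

rec(t) = 1 + 2·rec(t-1), rec(0)=1. Closed form: (1+1)·2^7 - 1 = 255.

Answer: 255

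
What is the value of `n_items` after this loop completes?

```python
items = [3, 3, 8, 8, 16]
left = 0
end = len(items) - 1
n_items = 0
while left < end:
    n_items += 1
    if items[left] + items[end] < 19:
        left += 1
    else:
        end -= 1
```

Steps to find pair summing to 19
`n_items` takes the values: 0 → 1 → 2 → 3 → 4

Answer: 4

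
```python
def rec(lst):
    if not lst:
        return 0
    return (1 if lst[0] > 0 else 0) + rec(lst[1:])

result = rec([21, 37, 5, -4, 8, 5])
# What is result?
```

Count of positive elements in [21, 37, 5, -4, 8, 5] = 5

Answer: 5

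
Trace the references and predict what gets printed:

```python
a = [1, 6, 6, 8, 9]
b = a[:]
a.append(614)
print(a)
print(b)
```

Key concept: slice [:] creates copy.
Step by step:
`a = [1, 6, 6, 8, 9]` → a = [1, 6, 6, 8, 9]
`b = a[:]` → b = [1, 6, 6, 8, 9]
`a.append(614)` → a = [1, 6, 6, 8, 9, 614]
`print(a)` → prints [1, 6, 6, 8, 9, 614]
`print(b)` → prints [1, 6, 6, 8, 9]

Answer:
[1, 6, 6, 8, 9, 614]
[1, 6, 6, 8, 9]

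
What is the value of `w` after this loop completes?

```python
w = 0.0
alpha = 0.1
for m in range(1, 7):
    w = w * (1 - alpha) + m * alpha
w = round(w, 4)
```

Moving average with lr=0.1
`w` takes the values: 0.0 → 0.1 → 0.29 → 0.561 → 0.9049 → 1.31441 → 1.782969 → 1.783

Answer: 1.783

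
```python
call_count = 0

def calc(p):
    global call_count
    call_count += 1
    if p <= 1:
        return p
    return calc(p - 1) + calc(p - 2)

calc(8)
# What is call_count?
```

Calls(p) = 1 + Calls(p-1) + Calls(p-2); Calls(0)=Calls(1)=1. For p=8 this gives 67.

Answer: 67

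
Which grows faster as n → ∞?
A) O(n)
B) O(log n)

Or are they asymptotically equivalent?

O(n) vs O(log n): Higher order terms dominate.

Answer: A) O(n) grows faster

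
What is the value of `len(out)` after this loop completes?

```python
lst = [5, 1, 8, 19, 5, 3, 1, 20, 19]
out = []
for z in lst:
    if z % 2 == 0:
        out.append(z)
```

Count even numbers in [5, 1, 8, 19, 5, 3, 1, 20, 19]
`out` takes the values: [] → [8] → [8, 20]
So `len(out)` = 2

Answer: 2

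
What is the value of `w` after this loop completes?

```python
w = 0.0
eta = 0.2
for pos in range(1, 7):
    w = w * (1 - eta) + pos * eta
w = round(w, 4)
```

Moving average with lr=0.2
`w` takes the values: 0.0 → 0.2 → 0.56 → 1.048 → 1.6384 → 2.31072 → 3.048576 → 3.0486

Answer: 3.0486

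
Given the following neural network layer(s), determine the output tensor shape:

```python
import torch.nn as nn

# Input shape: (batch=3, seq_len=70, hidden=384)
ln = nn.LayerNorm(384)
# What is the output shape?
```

Input: (3, 70, 384) -> Output: (3, 70, 384)

Answer: (3, 70, 384)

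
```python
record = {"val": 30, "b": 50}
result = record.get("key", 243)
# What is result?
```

Trace:
`record = {"val": 30, "b": 50}` → record = {'val': 30, 'b': 50}
`result = record.get("key", 243)` → result = 243
So result = 243

Answer: 243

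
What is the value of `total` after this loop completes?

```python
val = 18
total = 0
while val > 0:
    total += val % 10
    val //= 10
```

Sum digits of 18
`total` takes the values: 0 → 8 → 9

Answer: 9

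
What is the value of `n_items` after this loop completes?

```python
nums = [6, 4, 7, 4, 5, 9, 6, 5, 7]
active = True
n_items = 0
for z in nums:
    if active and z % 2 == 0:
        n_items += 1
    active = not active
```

Count even values at even positions
`n_items` takes the values: 0 → 1 → 2

Answer: 2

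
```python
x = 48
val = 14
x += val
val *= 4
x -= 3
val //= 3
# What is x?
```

Trace:
`x = 48` → x = 48
`val = 14` → val = 14
`x += val` → x = 62
`val *= 4` → val = 56
`x -= 3` → x = 59
`val //= 3` → val = 18
So x = 59

Answer: 59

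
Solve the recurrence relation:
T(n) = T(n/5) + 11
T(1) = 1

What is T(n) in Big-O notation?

Each step divides n by 5 and adds 11. After log_5(n) steps we reach T(1)=1. So T(n) = 11·log_5(n) + 1 = O(log n).

Answer: O(log n)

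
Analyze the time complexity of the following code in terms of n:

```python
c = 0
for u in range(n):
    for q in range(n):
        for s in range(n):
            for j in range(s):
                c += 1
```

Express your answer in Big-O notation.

Each loop level contributes: n × n × n × n. Multiplying the contributions gives O(n^4).

Answer: O(n^4)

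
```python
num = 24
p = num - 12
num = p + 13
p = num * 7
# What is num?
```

Trace:
`num = 24` → num = 24
`p = num - 12` → p = 12
`num = p + 13` → num = 25
`p = num * 7` → p = 175
So num = 25

Answer: 25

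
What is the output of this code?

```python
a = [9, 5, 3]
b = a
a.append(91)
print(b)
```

Key concept: basic list aliasing.
Step by step:
`a = [9, 5, 3]` → a = [9, 5, 3]
`b = a` → b = [9, 5, 3] (same object as a)
`a.append(91)` → a = [9, 5, 3, 91] (same object as b); b = [9, 5, 3, 91] (same object as a)
`print(b)` → prints [9, 5, 3, 91]

Answer: [9, 5, 3, 91]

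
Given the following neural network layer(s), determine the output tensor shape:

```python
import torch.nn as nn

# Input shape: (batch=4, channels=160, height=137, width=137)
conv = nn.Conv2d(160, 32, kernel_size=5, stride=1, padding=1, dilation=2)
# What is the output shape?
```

Input: (4, 160, 137, 137) -> Output: (4, 32, 131, 131)

Answer: (4, 32, 131, 131)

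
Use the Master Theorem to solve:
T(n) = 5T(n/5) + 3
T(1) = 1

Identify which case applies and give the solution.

a=5, b=5, f(n)=3. log_5(5) = 1. Since c=0 < 1, Case 1 applies: T(n) = Θ(n^log_b(a)) = O(n).

Answer: O(n) - Case 1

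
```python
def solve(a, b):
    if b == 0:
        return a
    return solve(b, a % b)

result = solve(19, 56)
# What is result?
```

solve(19, 56) -> solve(56, 19) -> solve(19, 18) -> solve(18, 1) -> solve(1, 0) -> 1

Answer: 1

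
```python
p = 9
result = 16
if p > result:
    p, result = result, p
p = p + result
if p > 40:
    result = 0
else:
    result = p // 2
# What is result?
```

Trace:
`p = 9` → p = 9
`result = 16` → result = 16
`if p > result: ...` → p > result is False → no variable changes
`p = p + result` → p = 25
`if p > 40: ...` → p > 40 is False, take else branch → result = 12
So result = 12

Answer: 12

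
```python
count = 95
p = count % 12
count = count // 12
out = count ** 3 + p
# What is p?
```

Trace:
`count = 95` → count = 95
`p = count % 12` → p = 11
`count = count // 12` → count = 7
`out = count ** 3 + p` → out = 354
So p = 11

Answer: 11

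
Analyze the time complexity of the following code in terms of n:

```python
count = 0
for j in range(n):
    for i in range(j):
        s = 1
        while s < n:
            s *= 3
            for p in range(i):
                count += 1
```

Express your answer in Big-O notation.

Each loop level contributes: n × n × log n × n. Multiplying the contributions gives O(n^3 log n).

Answer: O(n^3 log n)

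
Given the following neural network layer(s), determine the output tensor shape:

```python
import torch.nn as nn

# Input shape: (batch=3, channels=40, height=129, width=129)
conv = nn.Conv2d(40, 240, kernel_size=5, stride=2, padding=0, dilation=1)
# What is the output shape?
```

Input: (3, 40, 129, 129) -> Output: (3, 240, 63, 63)

Answer: (3, 240, 63, 63)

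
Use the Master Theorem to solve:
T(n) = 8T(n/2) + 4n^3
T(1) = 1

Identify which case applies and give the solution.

a=8, b=2, f(n)=4n^3. log_2(8) = 3. Since c=3 = 3, Case 2 applies: T(n) = Θ(n^log_b(a) · log n) = O(n^3 log n).

Answer: O(n^3 log n) - Case 2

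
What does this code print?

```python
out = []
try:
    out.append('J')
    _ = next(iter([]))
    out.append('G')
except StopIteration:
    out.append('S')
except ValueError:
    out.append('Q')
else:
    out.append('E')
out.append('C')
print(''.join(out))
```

Execution trace: 'J' (try body) → 'S' (except StopIteration) → 'C' (after the try/except). Output: JSC

Answer: JSC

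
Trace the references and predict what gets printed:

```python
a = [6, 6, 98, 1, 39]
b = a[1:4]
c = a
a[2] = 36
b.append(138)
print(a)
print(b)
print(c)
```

Key concept: slice vs alias.
Step by step:
`a = [6, 6, 98, 1, 39]` → a = [6, 6, 98, 1, 39]
`b = a[1:4]` → b = [6, 98, 1]
`c = a` → c = [6, 6, 98, 1, 39] (same object as a)
`a[2] = 36` → a = [6, 6, 36, 1, 39] (same object as c); c = [6, 6, 36, 1, 39] (same object as a)
`b.append(138)` → b = [6, 98, 1, 138]
`print(a)` → prints [6, 6, 36, 1, 39]
`print(b)` → prints [6, 98, 1, 138]
`print(c)` → prints [6, 6, 36, 1, 39]

Answer:
[6, 6, 36, 1, 39]
[6, 98, 1, 138]
[6, 6, 36, 1, 39]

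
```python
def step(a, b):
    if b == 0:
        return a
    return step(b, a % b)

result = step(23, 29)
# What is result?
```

step(23, 29) -> step(29, 23) -> step(23, 6) -> step(6, 5) -> step(5, 1) -> step(1, 0) -> 1

Answer: 1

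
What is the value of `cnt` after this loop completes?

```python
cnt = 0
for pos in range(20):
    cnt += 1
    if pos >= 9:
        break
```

Loop breaks when pos reaches 9, cnt is 10
`cnt` takes the values: 0 → 1 → 2 → 3 → 4 → 5 → 6 → 7 → 8 → 9 → 10

Answer: 10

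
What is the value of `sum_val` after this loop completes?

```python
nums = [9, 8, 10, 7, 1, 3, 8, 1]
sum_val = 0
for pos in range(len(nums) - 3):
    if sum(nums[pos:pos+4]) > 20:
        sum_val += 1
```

Count windows with sum > 20
`sum_val` takes the values: 0 → 1 → 2 → 3

Answer: 3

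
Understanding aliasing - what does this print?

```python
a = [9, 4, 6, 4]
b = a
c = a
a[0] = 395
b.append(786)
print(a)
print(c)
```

Key concept: multiple aliases.
Step by step:
`a = [9, 4, 6, 4]` → a = [9, 4, 6, 4]
`b = a` → b = [9, 4, 6, 4] (same object as a)
`c = a` → c = [9, 4, 6, 4] (same object as a, b)
`a[0] = 395` → a = [395, 4, 6, 4] (same object as b, c); b = [395, 4, 6, 4] (same object as a, c); c = [395, 4, 6, 4] (same object as a, b)
`b.append(786)` → a = [395, 4, 6, 4, 786] (same object as b, c); b = [395, 4, 6, 4, 786] (same object as a, c); c = [395, 4, 6, 4, 786] (same object as a, b)
`print(a)` → prints [395, 4, 6, 4, 786]
`print(c)` → prints [395, 4, 6, 4, 786]

Answer:
[395, 4, 6, 4, 786]
[395, 4, 6, 4, 786]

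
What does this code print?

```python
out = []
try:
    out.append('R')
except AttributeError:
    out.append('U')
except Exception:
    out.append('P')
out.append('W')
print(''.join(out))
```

Execution trace: 'R' (try body, no exception) → 'W' (after the try/except). Output: RW

Answer: RW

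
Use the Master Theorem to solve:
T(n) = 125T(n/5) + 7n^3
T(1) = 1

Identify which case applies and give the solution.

a=125, b=5, f(n)=7n^3. log_5(125) = 3. Since c=3 = 3, Case 2 applies: T(n) = Θ(n^log_b(a) · log n) = O(n^3 log n).

Answer: O(n^3 log n) - Case 2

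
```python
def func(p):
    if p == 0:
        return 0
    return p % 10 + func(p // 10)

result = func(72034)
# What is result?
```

Sum of digits of 72034: 4 + 3 + 0 + 2 + 7 = 16

Answer: 16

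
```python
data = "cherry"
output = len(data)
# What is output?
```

Trace:
`data = "cherry"` → data = 'cherry'
`output = len(data)` → output = 6
So output = 6

Answer: 6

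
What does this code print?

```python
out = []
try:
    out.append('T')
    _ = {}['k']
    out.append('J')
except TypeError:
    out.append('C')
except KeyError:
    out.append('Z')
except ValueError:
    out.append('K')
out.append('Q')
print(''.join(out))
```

Execution trace: 'T' (try body) → 'Z' (except KeyError) → 'Q' (after the try/except). Output: TZQ

Answer: TZQ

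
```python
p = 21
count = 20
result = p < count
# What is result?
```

Trace:
`p = 21` → p = 21
`count = 20` → count = 20
`result = p < count` → result = False
So result = False

Answer: False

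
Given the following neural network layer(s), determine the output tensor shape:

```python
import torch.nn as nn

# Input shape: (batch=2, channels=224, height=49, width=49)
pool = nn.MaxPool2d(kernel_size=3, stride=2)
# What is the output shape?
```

Input: (2, 224, 49, 49) -> Output: (2, 224, 24, 24)

Answer: (2, 224, 24, 24)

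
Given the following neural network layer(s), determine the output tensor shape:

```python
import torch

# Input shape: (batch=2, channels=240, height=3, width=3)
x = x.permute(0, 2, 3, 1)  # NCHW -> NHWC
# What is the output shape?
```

Input: (2, 240, 3, 3) -> Output: (2, 3, 3, 240)

Answer: (2, 3, 3, 240)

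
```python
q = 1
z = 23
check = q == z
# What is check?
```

Trace:
`q = 1` → q = 1
`z = 23` → z = 23
`check = q == z` → check = False
So check = False

Answer: False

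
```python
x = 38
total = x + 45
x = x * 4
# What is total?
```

Trace:
`x = 38` → x = 38
`total = x + 45` → total = 83
`x = x * 4` → x = 152
So total = 83

Answer: 83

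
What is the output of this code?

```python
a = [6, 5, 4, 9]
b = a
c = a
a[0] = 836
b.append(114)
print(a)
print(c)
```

Key concept: multiple aliases.
Step by step:
`a = [6, 5, 4, 9]` → a = [6, 5, 4, 9]
`b = a` → b = [6, 5, 4, 9] (same object as a)
`c = a` → c = [6, 5, 4, 9] (same object as a, b)
`a[0] = 836` → a = [836, 5, 4, 9] (same object as b, c); b = [836, 5, 4, 9] (same object as a, c); c = [836, 5, 4, 9] (same object as a, b)
`b.append(114)` → a = [836, 5, 4, 9, 114] (same object as b, c); b = [836, 5, 4, 9, 114] (same object as a, c); c = [836, 5, 4, 9, 114] (same object as a, b)
`print(a)` → prints [836, 5, 4, 9, 114]
`print(c)` → prints [836, 5, 4, 9, 114]

Answer:
[836, 5, 4, 9, 114]
[836, 5, 4, 9, 114]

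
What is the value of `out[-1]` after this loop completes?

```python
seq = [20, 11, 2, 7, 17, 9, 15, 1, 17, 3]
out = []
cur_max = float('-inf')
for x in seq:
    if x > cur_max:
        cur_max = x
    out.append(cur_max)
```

Running max ends at 20
`out` takes the values: [] → [20] → [20, 20] → [20, 20, 20] → [20, 20, 20, 20] → [20, 20, 20, 20, 20] → [20, 20, 20, 20, 20, 20] → [20, 20, 20, 20, 20, 20, 20] → [20, 20, 20, 20, 20, 20, 20, 20] → [20, 20, 20, 20, 20, 20, 20, 20, 20] → [20, 20, 20, 20, 20, 20, 20, 20, 20, 20]
So `out[-1]` = 20

Answer: 20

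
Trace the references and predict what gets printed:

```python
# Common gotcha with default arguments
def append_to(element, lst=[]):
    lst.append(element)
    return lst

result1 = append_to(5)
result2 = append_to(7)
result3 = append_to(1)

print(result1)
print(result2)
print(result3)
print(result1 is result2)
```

Key concept: mutable default argument gotcha.
Step by step:
`result1 = append_to(5)` → result1 = [5]
`result2 = append_to(7)` → result1 = [5, 7] (same object as result2); result2 = [5, 7] (same object as result1)
`result3 = append_to(1)` → result1 = [5, 7, 1] (same object as result2, result3); result2 = [5, 7, 1] (same object as result1, result3); result3 = [5, 7, 1] (same object as result1, result2)
`print(result1)` → prints [5, 7, 1]
`print(result2)` → prints [5, 7, 1]
`print(result3)` → prints [5, 7, 1]
`print(result1 is result2)` → prints True

Answer:
[5, 7, 1]
[5, 7, 1]
[5, 7, 1]
True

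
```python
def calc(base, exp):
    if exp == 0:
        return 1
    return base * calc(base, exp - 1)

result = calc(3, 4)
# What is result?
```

calc(3, 4) = 3 * 3 * 3 * 3 = 81

Answer: 81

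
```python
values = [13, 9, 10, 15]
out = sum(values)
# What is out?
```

Trace:
`values = [13, 9, 10, 15]` → values = [13, 9, 10, 15]
`out = sum(values)` → out = 47
So out = 47

Answer: 47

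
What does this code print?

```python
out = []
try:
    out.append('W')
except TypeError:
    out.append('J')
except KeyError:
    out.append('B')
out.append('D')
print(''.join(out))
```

Execution trace: 'W' (try body, no exception) → 'D' (after the try/except). Output: WD

Answer: WD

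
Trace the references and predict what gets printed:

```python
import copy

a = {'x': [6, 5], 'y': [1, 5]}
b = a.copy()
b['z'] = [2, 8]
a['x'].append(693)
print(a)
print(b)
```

Key concept: shallow copy of dict with mutable values.
Step by step:
`a = {'x': [6, 5], 'y': [1, 5]}` → a = {'x': [6, 5], 'y': [1, 5]}
`b = a.copy()` → b = {'x': [6, 5], 'y': [1, 5]}
`b['z'] = [2, 8]` → b = {'x': [6, 5], 'y': [1, 5], 'z': [2, 8]}
`a['x'].append(693)` → a = {'x': [6, 5, 693], 'y': [1, 5]}; b = {'x': [6, 5, 693], 'y': [1, 5], 'z': [2, 8]}
`print(a)` → prints {'x': [6, 5, 693], 'y': [1, 5]}
`print(b)` → prints {'x': [6, 5, 693], 'y': [1, 5], 'z': [2, 8]}

Answer:
{'x': [6, 5, 693], 'y': [1, 5]}
{'x': [6, 5, 693], 'y': [1, 5], 'z': [2, 8]}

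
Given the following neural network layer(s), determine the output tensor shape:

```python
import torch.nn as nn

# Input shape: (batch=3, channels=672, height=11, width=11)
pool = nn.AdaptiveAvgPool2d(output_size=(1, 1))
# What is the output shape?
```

Input: (3, 672, 11, 11) -> Output: (3, 672, 1, 1)

Answer: (3, 672, 1, 1)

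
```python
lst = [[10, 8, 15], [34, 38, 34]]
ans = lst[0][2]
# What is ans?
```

Trace:
`lst = [[10, 8, 15], [34, 38, 34]]` → lst = [[10, 8, 15], [34, 38, 34]]
`ans = lst[0][2]` → ans = 15
So ans = 15

Answer: 15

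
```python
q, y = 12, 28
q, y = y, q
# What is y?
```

Trace:
`q, y = 12, 28` → q = 12; y = 28
`q, y = y, q` → q = 28; y = 12
So y = 12

Answer: 12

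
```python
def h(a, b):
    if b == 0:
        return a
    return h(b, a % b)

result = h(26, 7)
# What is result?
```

h(26, 7) -> h(7, 5) -> h(5, 2) -> h(2, 1) -> h(1, 0) -> 1

Answer: 1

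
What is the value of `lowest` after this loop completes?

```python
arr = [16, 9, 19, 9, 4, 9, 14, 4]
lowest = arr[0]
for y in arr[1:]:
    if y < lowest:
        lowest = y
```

Minimum of [16, 9, 19, 9, 4, 9, 14, 4]
`lowest` takes the values: 16 → 9 → 4

Answer: 4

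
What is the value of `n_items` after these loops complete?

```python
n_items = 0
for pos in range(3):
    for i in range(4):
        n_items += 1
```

3 * 4 = 12
`n_items` takes the values: 0 → 1 → 2 → 3 → 4 → 5 → 6 → 7 → 8 → 9 → 10 → 11 → 12

Answer: 12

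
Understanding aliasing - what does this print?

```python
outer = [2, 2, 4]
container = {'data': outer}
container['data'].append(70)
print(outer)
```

Key concept: dict holds reference to list.
Step by step:
`outer = [2, 2, 4]` → outer = [2, 2, 4]
`container = {'data': outer}` → container = {'data': [2, 2, 4]}
`container['data'].append(70)` → outer = [2, 2, 4, 70]; container = {'data': [2, 2, 4, 70]}
`print(outer)` → prints [2, 2, 4, 70]

Answer: [2, 2, 4, 70]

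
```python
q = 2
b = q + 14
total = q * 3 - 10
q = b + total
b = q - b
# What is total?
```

Trace:
`q = 2` → q = 2
`b = q + 14` → b = 16
`total = q * 3 - 10` → total = -4
`q = b + total` → q = 12
`b = q - b` → b = -4
So total = -4

Answer: -4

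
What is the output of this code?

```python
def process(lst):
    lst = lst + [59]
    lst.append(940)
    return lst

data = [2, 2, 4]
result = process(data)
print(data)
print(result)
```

Key concept: rebinding parameter vs mutation.
Step by step:
`data = [2, 2, 4]` → data = [2, 2, 4]
`result = process(data)` → result = [2, 2, 4, 59, 940]
`print(data)` → prints [2, 2, 4]
`print(result)` → prints [2, 2, 4, 59, 940]

Answer:
[2, 2, 4]
[2, 2, 4, 59, 940]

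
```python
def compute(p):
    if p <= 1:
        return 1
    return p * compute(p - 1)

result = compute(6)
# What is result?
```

compute(6) = 6 * 5 * 4 * 3 * 2 * 1 = 720

Answer: 720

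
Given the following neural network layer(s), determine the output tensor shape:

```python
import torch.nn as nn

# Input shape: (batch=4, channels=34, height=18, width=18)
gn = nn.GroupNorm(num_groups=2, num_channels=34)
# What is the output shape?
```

Input: (4, 34, 18, 18) -> Output: (4, 34, 18, 18)

Answer: (4, 34, 18, 18)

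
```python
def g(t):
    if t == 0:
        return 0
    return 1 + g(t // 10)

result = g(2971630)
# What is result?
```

Count of digits of 2971630: 7

Answer: 7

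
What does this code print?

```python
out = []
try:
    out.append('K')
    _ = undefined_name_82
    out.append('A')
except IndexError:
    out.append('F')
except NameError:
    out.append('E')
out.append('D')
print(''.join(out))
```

Execution trace: 'K' (try body) → 'E' (except NameError) → 'D' (after the try/except). Output: KED

Answer: KED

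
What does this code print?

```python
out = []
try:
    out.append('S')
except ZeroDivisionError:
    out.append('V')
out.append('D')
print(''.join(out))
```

Execution trace: 'S' (try body, no exception) → 'D' (after the try/except). Output: SD

Answer: SD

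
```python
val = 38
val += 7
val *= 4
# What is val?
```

Trace:
`val = 38` → val = 38
`val += 7` → val = 45
`val *= 4` → val = 180
So val = 180

Answer: 180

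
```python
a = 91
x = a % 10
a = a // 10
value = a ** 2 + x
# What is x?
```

Trace:
`a = 91` → a = 91
`x = a % 10` → x = 1
`a = a // 10` → a = 9
`value = a ** 2 + x` → value = 82
So x = 1

Answer: 1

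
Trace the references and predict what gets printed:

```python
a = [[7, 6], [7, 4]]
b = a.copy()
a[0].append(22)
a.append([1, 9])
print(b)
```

Key concept: shallow copy with nested lists.
Step by step:
`a = [[7, 6], [7, 4]]` → a = [[7, 6], [7, 4]]
`b = a.copy()` → b = [[7, 6], [7, 4]]
`a[0].append(22)` → a = [[7, 6, 22], [7, 4]]; b = [[7, 6, 22], [7, 4]]
`a.append([1, 9])` → a = [[7, 6, 22], [7, 4], [1, 9]]
`print(b)` → prints [[7, 6, 22], [7, 4]]

Answer: [[7, 6, 22], [7, 4]]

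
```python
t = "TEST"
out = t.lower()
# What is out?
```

Trace:
`t = "TEST"` → t = 'TEST'
`out = t.lower()` → out = 'test'
So out = 'test'

Answer: 'test'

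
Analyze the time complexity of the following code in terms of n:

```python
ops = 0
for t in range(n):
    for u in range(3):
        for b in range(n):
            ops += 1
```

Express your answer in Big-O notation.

Each loop level contributes: n × 1 × n. Multiplying the contributions gives O(n^2).

Answer: O(n^2)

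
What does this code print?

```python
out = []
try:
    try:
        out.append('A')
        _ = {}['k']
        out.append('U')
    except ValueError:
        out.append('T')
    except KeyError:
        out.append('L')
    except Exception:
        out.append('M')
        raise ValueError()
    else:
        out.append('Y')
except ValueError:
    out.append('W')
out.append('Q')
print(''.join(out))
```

Execution trace: 'A' (inner try body) → 'L' (inner except KeyError) → 'Q' (after the try/except). Output: ALQ

Answer: ALQ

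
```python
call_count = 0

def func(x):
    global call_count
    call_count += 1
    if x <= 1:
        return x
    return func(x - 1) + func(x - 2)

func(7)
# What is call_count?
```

Calls(x) = 1 + Calls(x-1) + Calls(x-2); Calls(0)=Calls(1)=1. For x=7 this gives 41.

Answer: 41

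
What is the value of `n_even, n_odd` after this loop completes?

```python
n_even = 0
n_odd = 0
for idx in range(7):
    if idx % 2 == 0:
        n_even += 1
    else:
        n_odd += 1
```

Count evens and odds in range(7)
`n_even, n_odd` takes the values: (0, 0) → (1, 0) → (1, 1) → (2, 1) → (2, 2) → (3, 2) → (3, 3) → (4, 3)

Answer: 4, 3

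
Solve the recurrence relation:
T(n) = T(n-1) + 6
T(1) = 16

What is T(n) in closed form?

Unrolling: T(n) = T(1) + 6·(n-1) = 16 + 6(n-1) = 6n + 10.

Answer: T(n) = 6n + 10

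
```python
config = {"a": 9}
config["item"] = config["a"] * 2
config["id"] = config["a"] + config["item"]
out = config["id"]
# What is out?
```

Trace:
`config = {"a": 9}` → config = {'a': 9}
`config["item"] = config["a"] * 2` → config = {'a': 9, 'item': 18}
`config["id"] = config["a"] + config["item"]` → config = {'a': 9, 'item': 18, 'id': 27}
`out = config["id"]` → out = 27
So out = 27

Answer: 27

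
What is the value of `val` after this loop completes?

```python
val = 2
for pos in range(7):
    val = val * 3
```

Multiply by 3, 7 times: 2 * 3^7 = 4374
`val` takes the values: 2 → 6 → 18 → 54 → 162 → 486 → 1458 → 4374

Answer: 4374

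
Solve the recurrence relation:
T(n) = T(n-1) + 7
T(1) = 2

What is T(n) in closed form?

Unrolling: T(n) = T(1) + 7·(n-1) = 2 + 7(n-1) = 7n - 5.

Answer: T(n) = 7n - 5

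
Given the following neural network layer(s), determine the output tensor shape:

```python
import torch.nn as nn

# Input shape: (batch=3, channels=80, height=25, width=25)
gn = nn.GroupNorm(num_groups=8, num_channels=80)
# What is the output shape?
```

Input: (3, 80, 25, 25) -> Output: (3, 80, 25, 25)

Answer: (3, 80, 25, 25)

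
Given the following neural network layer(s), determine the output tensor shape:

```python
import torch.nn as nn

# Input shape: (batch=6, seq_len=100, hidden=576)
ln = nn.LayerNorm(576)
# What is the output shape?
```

Input: (6, 100, 576) -> Output: (6, 100, 576)

Answer: (6, 100, 576)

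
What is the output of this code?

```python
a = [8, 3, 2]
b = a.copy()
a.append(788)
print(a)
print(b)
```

Key concept: list.copy() creates independent copy.
Step by step:
`a = [8, 3, 2]` → a = [8, 3, 2]
`b = a.copy()` → b = [8, 3, 2]
`a.append(788)` → a = [8, 3, 2, 788]
`print(a)` → prints [8, 3, 2, 788]
`print(b)` → prints [8, 3, 2]

Answer:
[8, 3, 2, 788]
[8, 3, 2]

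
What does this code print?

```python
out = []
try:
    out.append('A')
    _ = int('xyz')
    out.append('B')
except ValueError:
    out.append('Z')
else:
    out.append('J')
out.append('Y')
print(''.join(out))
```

Execution trace: 'A' (try body) → 'Z' (except ValueError) → 'Y' (after the try/except). Output: AZY

Answer: AZY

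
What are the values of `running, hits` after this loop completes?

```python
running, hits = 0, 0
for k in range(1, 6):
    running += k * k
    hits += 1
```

Sum of squares and count
`running, hits` takes the values: (0, 0) → (1, 0) → (1, 1) → (5, 1) → (5, 2) → (14, 2) → (14, 3) → (30, 3) → (30, 4) → (55, 4) → (55, 5)

Answer: 55, 5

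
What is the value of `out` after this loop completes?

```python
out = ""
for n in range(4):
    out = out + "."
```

Repeat '.' 4 times
`out` takes the values: "" → "." → ".." → "..." → "...."

Answer: "...."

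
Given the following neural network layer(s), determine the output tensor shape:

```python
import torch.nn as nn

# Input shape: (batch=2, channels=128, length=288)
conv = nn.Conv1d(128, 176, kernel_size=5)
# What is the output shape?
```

Input: (2, 128, 288) -> Output: (2, 176, 284)

Answer: (2, 176, 284)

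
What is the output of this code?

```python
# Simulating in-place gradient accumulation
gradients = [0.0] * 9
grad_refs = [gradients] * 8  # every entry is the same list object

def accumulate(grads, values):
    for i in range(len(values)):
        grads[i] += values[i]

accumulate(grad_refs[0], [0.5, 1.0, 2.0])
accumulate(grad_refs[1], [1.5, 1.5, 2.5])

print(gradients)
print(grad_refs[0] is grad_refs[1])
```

Key concept: gradient accumulation aliasing.
Step by step:
`gradients = [0.0] * 9` → gradients = [0.0, 0.0, 0.0, 0.0, 0.0, 0.0, 0.0, 0.0, 0.0]
`grad_refs = [gradients] * 8` → grad_refs = [[0.0, 0.0, 0.0, 0.0, 0.0, 0.0, 0.0, 0.0, 0.0], [0.0, 0.0, 0.0, 0.0, 0.0, 0.0, 0.0, 0.0, 0.0], [0.0, 0.0, 0.0, 0.0, 0.0, 0.0, 0.0, 0.0, 0.0], [0.0, 0.0, 0.0, 0.0, 0.0, 0.0, 0.0, 0.0, 0.0], [0.0, 0.0, 0.0, 0.0, 0.0, 0.0, 0.0, 0.0, 0.0], [0.0, 0.0, 0.0, 0.0, 0.0, 0.0, 0.0, 0.0, 0.0], [0.0, 0.0, 0.0, 0.0, 0.0, 0.0, 0.0, 0.0, 0.0], [0.0, 0.0, 0.0, 0.0, 0.0, 0.0, 0.0, 0.0, 0.0]]
`accumulate(grad_refs[0], [0.5, 1.0, 2.0])` → gradients = [0.5, 1.0, 2.0, 0.0, 0.0, 0.0, 0.0, 0.0, 0.0]; grad_refs = [[0.5, 1.0, 2.0, 0.0, 0.0, 0.0, 0.0, 0.0, 0.0], [0.5, 1.0, 2.0, 0.0, 0.0, 0.0, 0.0, 0.0, 0.0], [0.5, 1.0, 2.0, 0.0, 0.0, 0.0, 0.0, 0.0, 0.0], [0.5, 1.0, 2.0, 0.0, 0.0, 0.0, 0.0, 0.0, 0.0], [0.5, 1.0, 2.0, 0.0, 0.0, 0.0, 0.0, 0.0, 0.0], [0.5, 1.0, 2.0, 0.0, 0.0, 0.0, 0.0, 0.0, 0.0], [0.5, 1.0, 2.0, 0.0, 0.0, 0.0, 0.0, 0.0, 0.0], [0.5, 1.0, 2.0, 0.0, 0.0, 0.0, 0.0, 0.0, 0.0]]
`accumulate(grad_refs[1], [1.5, 1.5, 2.5])` → gradients = [2.0, 2.5, 4.5, 0.0, 0.0, 0.0, 0.0, 0.0, 0.0]; grad_refs = [[2.0, 2.5, 4.5, 0.0, 0.0, 0.0, 0.0, 0.0, 0.0], [2.0, 2.5, 4.5, 0.0, 0.0, 0.0, 0.0, 0.0, 0.0], [2.0, 2.5, 4.5, 0.0, 0.0, 0.0, 0.0, 0.0, 0.0], [2.0, 2.5, 4.5, 0.0, 0.0, 0.0, 0.0, 0.0, 0.0], [2.0, 2.5, 4.5, 0.0, 0.0, 0.0, 0.0, 0.0, 0.0], [2.0, 2.5, 4.5, 0.0, 0.0, 0.0, 0.0, 0.0, 0.0], [2.0, 2.5, 4.5, 0.0, 0.0, 0.0, 0.0, 0.0, 0.0], [2.0, 2.5, 4.5, 0.0, 0.0, 0.0, 0.0, 0.0, 0.0]]
`print(gradients)` → prints [2.0, 2.5, 4.5, 0.0, 0.0, 0.0, 0.0, 0.0, 0.0]
`print(grad_refs[0] is grad_refs[1])` → prints True

Answer:
[2.0, 2.5, 4.5, 0.0, 0.0, 0.0, 0.0, 0.0, 0.0]
True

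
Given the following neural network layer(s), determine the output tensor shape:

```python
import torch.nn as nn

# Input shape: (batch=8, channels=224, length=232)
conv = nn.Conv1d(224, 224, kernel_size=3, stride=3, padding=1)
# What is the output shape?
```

Input: (8, 224, 232) -> Output: (8, 224, 78)

Answer: (8, 224, 78)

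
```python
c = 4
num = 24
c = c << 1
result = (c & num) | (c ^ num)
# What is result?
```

Trace:
`c = 4` → c = 4
`num = 24` → num = 24
`c = c << 1` → c = 8
`result = (c & num) | (c ^ num)` → result = 24
So result = 24

Answer: 24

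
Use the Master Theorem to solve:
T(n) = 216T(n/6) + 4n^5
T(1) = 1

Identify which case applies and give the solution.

a=216, b=6, f(n)=4n^5. log_6(216) = 3. Since c=5 > 3 and the regularity condition holds (216(n/6)^5 = (216/6^5)n^5 with 216/6^5 < 1), Case 3 applies: T(n) = Θ(f(n)) = O(n^5).

Answer: O(n^5) - Case 3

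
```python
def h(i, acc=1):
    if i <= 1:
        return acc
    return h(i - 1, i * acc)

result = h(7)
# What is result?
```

Accumulator trace (n, acc): (7, 1) -> (6, 7) -> (5, 42) -> (4, 210) -> (3, 840) -> (2, 2520) -> (1, 5040) -> return 5040

Answer: 5040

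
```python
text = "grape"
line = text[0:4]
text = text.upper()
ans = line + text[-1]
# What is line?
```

Trace:
`text = "grape"` → text = 'grape'
`line = text[0:4]` → line = 'grap'
`text = text.upper()` → text = 'GRAPE'
`ans = line + text[-1]` → ans = 'grapE'
So line = 'grap'

Answer: 'grap'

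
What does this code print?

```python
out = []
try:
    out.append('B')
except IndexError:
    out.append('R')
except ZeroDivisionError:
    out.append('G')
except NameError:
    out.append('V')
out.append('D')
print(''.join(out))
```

Execution trace: 'B' (try body, no exception) → 'D' (after the try/except). Output: BD

Answer: BD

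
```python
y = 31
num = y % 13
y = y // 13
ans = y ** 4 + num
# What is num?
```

Trace:
`y = 31` → y = 31
`num = y % 13` → num = 5
`y = y // 13` → y = 2
`ans = y ** 4 + num` → ans = 21
So num = 5

Answer: 5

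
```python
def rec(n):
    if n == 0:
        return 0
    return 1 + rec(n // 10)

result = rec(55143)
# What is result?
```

Count of digits of 55143: 5

Answer: 5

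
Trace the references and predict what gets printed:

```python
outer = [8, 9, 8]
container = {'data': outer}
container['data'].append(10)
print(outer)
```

Key concept: dict holds reference to list.
Step by step:
`outer = [8, 9, 8]` → outer = [8, 9, 8]
`container = {'data': outer}` → container = {'data': [8, 9, 8]}
`container['data'].append(10)` → outer = [8, 9, 8, 10]; container = {'data': [8, 9, 8, 10]}
`print(outer)` → prints [8, 9, 8, 10]

Answer: [8, 9, 8, 10]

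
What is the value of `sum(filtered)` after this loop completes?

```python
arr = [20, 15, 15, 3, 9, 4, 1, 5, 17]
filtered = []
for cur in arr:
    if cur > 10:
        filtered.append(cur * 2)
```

Sum of doubled values > 10
`filtered` takes the values: [] → [40] → [40, 30] → [40, 30, 30] → [40, 30, 30, 34]
So `sum(filtered)` = 134

Answer: 134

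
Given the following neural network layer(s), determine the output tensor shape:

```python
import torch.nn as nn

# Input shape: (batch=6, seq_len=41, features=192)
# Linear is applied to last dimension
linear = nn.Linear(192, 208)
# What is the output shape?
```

Input: (6, 41, 192) -> Output: (6, 41, 208)

Answer: (6, 41, 208)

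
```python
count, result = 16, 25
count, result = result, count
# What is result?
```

Trace:
`count, result = 16, 25` → count = 16; result = 25
`count, result = result, count` → count = 25; result = 16
So result = 16

Answer: 16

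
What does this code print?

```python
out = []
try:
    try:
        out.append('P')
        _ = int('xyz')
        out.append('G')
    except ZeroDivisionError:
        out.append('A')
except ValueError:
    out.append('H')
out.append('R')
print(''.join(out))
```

Execution trace: 'P' (try body) → 'H' (outer except ValueError) → 'R' (after the try/except). Output: PHR

Answer: PHR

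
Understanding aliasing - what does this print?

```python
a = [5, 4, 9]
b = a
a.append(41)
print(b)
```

Key concept: basic list aliasing.
Step by step:
`a = [5, 4, 9]` → a = [5, 4, 9]
`b = a` → b = [5, 4, 9] (same object as a)
`a.append(41)` → a = [5, 4, 9, 41] (same object as b); b = [5, 4, 9, 41] (same object as a)
`print(b)` → prints [5, 4, 9, 41]

Answer: [5, 4, 9, 41]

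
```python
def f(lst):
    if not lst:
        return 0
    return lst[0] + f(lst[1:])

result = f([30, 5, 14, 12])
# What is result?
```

30 + 5 + 14 + 12 + 0 = 61

Answer: 61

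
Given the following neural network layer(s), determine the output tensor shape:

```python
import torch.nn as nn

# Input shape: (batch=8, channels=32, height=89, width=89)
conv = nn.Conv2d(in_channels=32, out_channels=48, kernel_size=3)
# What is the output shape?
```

Input: (8, 32, 89, 89) -> Output: (8, 48, 87, 87)

Answer: (8, 48, 87, 87)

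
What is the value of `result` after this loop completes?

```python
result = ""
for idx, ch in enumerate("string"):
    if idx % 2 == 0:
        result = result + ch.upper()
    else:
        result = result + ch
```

Uppercase even positions in 'string'
`result` takes the values: "" → "S" → "St" → "StR" → "StRi" → "StRiN" → "StRiNg"

Answer: "StRiNg"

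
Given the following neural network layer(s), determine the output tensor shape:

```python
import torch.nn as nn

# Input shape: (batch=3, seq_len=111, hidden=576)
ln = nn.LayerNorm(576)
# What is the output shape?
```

Input: (3, 111, 576) -> Output: (3, 111, 576)

Answer: (3, 111, 576)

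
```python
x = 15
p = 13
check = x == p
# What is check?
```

Trace:
`x = 15` → x = 15
`p = 13` → p = 13
`check = x == p` → check = False
So check = False

Answer: False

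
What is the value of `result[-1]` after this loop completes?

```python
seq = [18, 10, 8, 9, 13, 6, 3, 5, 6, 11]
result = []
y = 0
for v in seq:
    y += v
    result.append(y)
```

Cumulative sum ends at 89
`result` takes the values: [] → [18] → [18, 28] → [18, 28, 36] → [18, 28, 36, 45] → [18, 28, 36, 45, 58] → [18, 28, 36, 45, 58, 64] → [18, 28, 36, 45, 58, 64, 67] → [18, 28, 36, 45, 58, 64, 67, 72] → [18, 28, 36, 45, 58, 64, 67, 72, 78] → [18, 28, 36, 45, 58, 64, 67, 72, 78, 89]
So `result[-1]` = 89

Answer: 89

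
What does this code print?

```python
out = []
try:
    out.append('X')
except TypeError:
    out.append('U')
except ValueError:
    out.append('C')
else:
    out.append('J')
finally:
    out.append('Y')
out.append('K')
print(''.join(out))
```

Execution trace: 'X' (try body, no exception) → 'J' (else) → 'Y' (finally) → 'K' (after the try/except). Output: XJYK

Answer: XJYK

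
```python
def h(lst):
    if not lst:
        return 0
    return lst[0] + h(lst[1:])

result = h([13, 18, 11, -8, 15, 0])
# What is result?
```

13 + 18 + 11 + (-8) + 15 + 0 + 0 = 49

Answer: 49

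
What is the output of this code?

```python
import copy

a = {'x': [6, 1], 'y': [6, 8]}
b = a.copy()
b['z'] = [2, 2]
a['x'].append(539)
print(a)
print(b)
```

Key concept: shallow copy of dict with mutable values.
Step by step:
`a = {'x': [6, 1], 'y': [6, 8]}` → a = {'x': [6, 1], 'y': [6, 8]}
`b = a.copy()` → b = {'x': [6, 1], 'y': [6, 8]}
`b['z'] = [2, 2]` → b = {'x': [6, 1], 'y': [6, 8], 'z': [2, 2]}
`a['x'].append(539)` → a = {'x': [6, 1, 539], 'y': [6, 8]}; b = {'x': [6, 1, 539], 'y': [6, 8], 'z': [2, 2]}
`print(a)` → prints {'x': [6, 1, 539], 'y': [6, 8]}
`print(b)` → prints {'x': [6, 1, 539], 'y': [6, 8], 'z': [2, 2]}

Answer:
{'x': [6, 1, 539], 'y': [6, 8]}
{'x': [6, 1, 539], 'y': [6, 8], 'z': [2, 2]}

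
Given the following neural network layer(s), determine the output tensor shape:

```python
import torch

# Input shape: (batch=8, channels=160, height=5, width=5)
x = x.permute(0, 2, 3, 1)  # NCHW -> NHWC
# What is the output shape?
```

Input: (8, 160, 5, 5) -> Output: (8, 5, 5, 160)

Answer: (8, 5, 5, 160)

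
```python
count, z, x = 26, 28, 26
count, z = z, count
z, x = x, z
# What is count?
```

Trace:
`count, z, x = 26, 28, 26` → count = 26; z = 28; x = 26
`count, z = z, count` → count = 28; z = 26
`z, x = x, z` → z = 26; x = 26
So count = 28

Answer: 28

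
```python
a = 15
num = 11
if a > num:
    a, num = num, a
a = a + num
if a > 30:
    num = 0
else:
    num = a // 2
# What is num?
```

Trace:
`a = 15` → a = 15
`num = 11` → num = 11
`if a > num: ...` → a > num is True → a = 11; num = 15
`a = a + num` → a = 26
`if a > 30: ...` → a > 30 is False, take else branch → num = 13
So num = 13

Answer: 13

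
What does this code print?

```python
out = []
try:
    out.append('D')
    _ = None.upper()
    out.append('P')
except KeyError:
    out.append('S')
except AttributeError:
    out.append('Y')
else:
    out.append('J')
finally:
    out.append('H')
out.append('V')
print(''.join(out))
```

Execution trace: 'D' (try body) → 'Y' (except AttributeError) → 'H' (finally) → 'V' (after the try/except). Output: DYHV

Answer: DYHV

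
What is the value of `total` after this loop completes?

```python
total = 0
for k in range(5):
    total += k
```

Sum of 0 to 4 = 10
`total` takes the values: 0 → 1 → 3 → 6 → 10

Answer: 10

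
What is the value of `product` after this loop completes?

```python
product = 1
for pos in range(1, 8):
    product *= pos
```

7! = 5040
`product` takes the values: 1 → 2 → 6 → 24 → 120 → 720 → 5040

Answer: 5040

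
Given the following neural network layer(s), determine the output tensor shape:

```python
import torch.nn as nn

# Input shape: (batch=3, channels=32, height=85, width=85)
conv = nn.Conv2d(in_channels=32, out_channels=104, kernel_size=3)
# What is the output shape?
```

Input: (3, 32, 85, 85) -> Output: (3, 104, 83, 83)

Answer: (3, 104, 83, 83)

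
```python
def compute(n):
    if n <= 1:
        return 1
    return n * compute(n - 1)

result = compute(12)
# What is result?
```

compute(12) = 12 * 11 * 10 * 9 * 8 * 7 * 6 * 5 * 4 * 3 * 2 * 1 = 479001600

Answer: 479001600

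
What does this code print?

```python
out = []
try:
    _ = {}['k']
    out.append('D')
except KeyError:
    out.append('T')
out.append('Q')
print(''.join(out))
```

Execution trace: 'T' (except KeyError) → 'Q' (after the try/except). Output: TQ

Answer: TQ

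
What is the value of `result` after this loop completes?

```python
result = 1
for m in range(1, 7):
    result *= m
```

6! = 720
`result` takes the values: 1 → 2 → 6 → 24 → 120 → 720

Answer: 720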